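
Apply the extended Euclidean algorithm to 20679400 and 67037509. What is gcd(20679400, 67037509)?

Apply Euclid's algorithm to 67037509 and 20679400:
67037509 = 3*20679400 + 4999309
20679400 = 4*4999309 + 682164
4999309 = 7*682164 + 224161
682164 = 3*224161 + 9681
224161 = 23*9681 + 1498
9681 = 6*1498 + 693
1498 = 2*693 + 112
693 = 6*112 + 21
112 = 5*21 + 7
21 = 3*7 + 0
gcd(20679400, 67037509) = 7.
Working backward:
7 = 112 − 5·21
7 = −5·693 + 31·112
7 = 31·1498 − 67·693
7 = −67·9681 + 433·1498
7 = 433·224161 − 10026·9681
7 = −10026·682164 + 30511·224161
7 = 30511·4999309 − 223603·682164
7 = −223603·20679400 + 924923·4999309
7 = 924923·67037509 − 2998372·20679400
So 7 = (924923)·67037509 + (-2998372)·20679400.

7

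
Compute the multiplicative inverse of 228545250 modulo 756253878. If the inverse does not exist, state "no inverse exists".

Euclidean algorithm on 756253878, 228545250:
756253878 = 3*228545250 + 70618128
228545250 = 3*70618128 + 16690866
70618128 = 4*16690866 + 3854664
16690866 = 4*3854664 + 1272210
3854664 = 3*1272210 + 38034
1272210 = 33*38034 + 17088
38034 = 2*17088 + 3858
17088 = 4*3858 + 1656
3858 = 2*1656 + 546
1656 = 3*546 + 18
546 = 30*18 + 6
18 = 3*6 + 0
The gcd is 6, not 1, hence no inverse exists.

no inverse exists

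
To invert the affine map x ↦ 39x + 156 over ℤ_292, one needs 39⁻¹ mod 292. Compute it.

15

gcd(292, 39) by repeated division:
292 = 7·39 + 19
39 = 2·19 + 1
19 = 19·1 + 0
Since gcd(39, 292) = 1, back-substitute to write 1 as a combination:
1 = 39 − 2·19
1 = −2·292 + 15·39
So 39·15 ≡ 1 (mod 292).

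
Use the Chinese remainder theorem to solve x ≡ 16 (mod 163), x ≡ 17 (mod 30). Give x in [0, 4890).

Write x = 16 + 163·k. Then 163·k ≡ 17 − 16 ≡ 1 (mod 30).
Need 163⁻¹ mod 30. Extended Euclid on (30, 13):
30 = 2·13 + 4
13 = 3·4 + 1
4 = 4·1 + 0
Back-substitute:
1 = 13 − 3·4
1 = −3·30 + 7·13
163⁻¹ ≡ 7 (mod 30), so k ≡ 7·1 ≡ 7 (mod 30).
x = 16 + 163·7 = 1157.

1157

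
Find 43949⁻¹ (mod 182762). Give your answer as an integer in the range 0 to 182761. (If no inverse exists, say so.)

156447

Apply the Euclidean algorithm to 182762 and 43949:
182762 = 4*43949 + 6966
43949 = 6*6966 + 2153
6966 = 3*2153 + 507
2153 = 4*507 + 125
507 = 4*125 + 7
125 = 17*7 + 6
7 = 1*6 + 1
6 = 6*1 + 0
gcd = 1, so the inverse exists. Back-substitute:
1 = 7 − 6
1 = −125 + 18·7
1 = 18·507 − 73·125
1 = −73·2153 + 310·507
1 = 310·6966 − 1003·2153
1 = −1003·43949 + 6328·6966
1 = 6328·182762 − 26315·43949
So 43949·(-26315) ≡ 1 (mod 182762), and -26315 ≡ 156447 (mod 182762).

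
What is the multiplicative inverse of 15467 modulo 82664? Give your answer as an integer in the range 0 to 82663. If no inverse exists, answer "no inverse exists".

20507

gcd(82664, 15467) by repeated division:
82664 = 5×15467 + 5329
15467 = 2×5329 + 4809
5329 = 1×4809 + 520
4809 = 9×520 + 129
520 = 4×129 + 4
129 = 32×4 + 1
4 = 4×1 + 0
gcd = 1, so the inverse exists. Back-substitute:
1 = 129 − 32·4
1 = −32·520 + 129·129
1 = 129·4809 − 1193·520
1 = −1193·5329 + 1322·4809
1 = 1322·15467 − 3837·5329
1 = −3837·82664 + 20507·15467
So 15467·20507 ≡ 1 (mod 82664).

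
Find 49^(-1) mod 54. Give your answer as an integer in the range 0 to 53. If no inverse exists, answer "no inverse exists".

43

Apply the Euclidean algorithm to 54 and 49:
54 = 1×49 + 5
49 = 9×5 + 4
5 = 1×4 + 1
4 = 4×1 + 0
Since gcd(49, 54) = 1, back-substitute to write 1 as a combination:
1 = 5 − 4
1 = −49 + 10·5
1 = 10·54 − 11·49
Hence 49⁻¹ ≡ -11 ≡ 43 (mod 54).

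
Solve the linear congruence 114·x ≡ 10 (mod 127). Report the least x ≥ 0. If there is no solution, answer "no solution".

9

First find gcd(114, 127):
127 = 1*114 + 13
114 = 8*13 + 10
13 = 1*10 + 3
10 = 3*3 + 1
3 = 3*1 + 0
gcd = 1, so a unique solution mod 127 exists.
Back-substitute for the Bézout coefficients:
1 = 10 − 3·3
1 = −3·13 + 4·10
1 = 4·114 − 35·13
1 = −35·127 + 39·114
So 114·(39) ≡ 1 (mod 127), giving 114⁻¹ ≡ 39.
x ≡ 114⁻¹·10 ≡ 39·10 ≡ 9 (mod 127).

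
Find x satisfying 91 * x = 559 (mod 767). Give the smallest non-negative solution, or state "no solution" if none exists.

23

First find gcd(91, 767):
767 = 8*91 + 39
91 = 2*39 + 13
39 = 3*13 + 0
gcd = 13 and 13 | 559, so solutions exist. Divide through by 13: 7x ≡ 43 (mod 59).
Now find 7⁻¹ mod 59:
59 = 8*7 + 3
7 = 2*3 + 1
3 = 3*1 + 0
Back-substitute:
1 = 7 − 2·3
1 = −2·59 + 17·7
So 7⁻¹ ≡ 17 (mod 59).
Then x ≡ 17·43 ≡ 23 (mod 59); the smallest non-negative solution is x = 23.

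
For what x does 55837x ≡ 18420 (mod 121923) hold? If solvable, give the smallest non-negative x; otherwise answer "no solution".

First find gcd(55837, 121923):
121923 = 2×55837 + 10249
55837 = 5×10249 + 4592
10249 = 2×4592 + 1065
4592 = 4×1065 + 332
1065 = 3×332 + 69
332 = 4×69 + 56
69 = 1×56 + 13
56 = 4×13 + 4
13 = 3×4 + 1
4 = 4×1 + 0
gcd = 1, so a unique solution mod 121923 exists.
Back-substitute for the Bézout coefficients:
1 = 13 − 3·4
1 = −3·56 + 13·13
1 = 13·69 − 16·56
1 = −16·332 + 77·69
1 = 77·1065 − 247·332
1 = −247·4592 + 1065·1065
1 = 1065·10249 − 2377·4592
1 = −2377·55837 + 12950·10249
1 = 12950·121923 − 28277·55837
So 55837·(-28277) ≡ 1 (mod 121923), giving 55837⁻¹ ≡ 93646.
x ≡ 55837⁻¹·18420 ≡ 93646·18420 ≡ 114639 (mod 121923).

114639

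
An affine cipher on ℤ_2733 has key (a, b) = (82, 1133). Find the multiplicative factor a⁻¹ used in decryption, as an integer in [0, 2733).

100

Extended Euclidean algorithm:
2733 = 33*82 + 27
82 = 3*27 + 1
27 = 27*1 + 0
Since gcd(82, 2733) = 1, back-substitute to write 1 as a combination:
1 = 82 − 3·27
1 = −3·2733 + 100·82
So 82·100 ≡ 1 (mod 2733).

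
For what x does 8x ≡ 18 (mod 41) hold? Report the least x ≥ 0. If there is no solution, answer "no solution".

33

First find gcd(8, 41):
41 = 5×8 + 1
8 = 8×1 + 0
gcd = 1, so a unique solution mod 41 exists.
Back-substitute for the Bézout coefficients:
1 = 41 − 5·8
So 8·(-5) ≡ 1 (mod 41), giving 8⁻¹ ≡ 36.
x ≡ 8⁻¹·18 ≡ 36·18 ≡ 33 (mod 41).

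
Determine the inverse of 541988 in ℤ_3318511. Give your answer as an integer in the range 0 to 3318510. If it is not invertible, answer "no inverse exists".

2760799

Run Euclid on (3318511, 541988):
3318511 = 6×541988 + 66583
541988 = 8×66583 + 9324
66583 = 7×9324 + 1315
9324 = 7×1315 + 119
1315 = 11×119 + 6
119 = 19×6 + 5
6 = 1×5 + 1
5 = 5×1 + 0
gcd = 1, so the inverse exists. Back-substitute:
1 = 6 − 5
1 = −119 + 20·6
1 = 20·1315 − 221·119
1 = −221·9324 + 1567·1315
1 = 1567·66583 − 11190·9324
1 = −11190·541988 + 91087·66583
1 = 91087·3318511 − 557712·541988
Thus 541988·(-557712) ≡ 1 (mod 3318511); reducing, -557712 mod 3318511 = 2760799.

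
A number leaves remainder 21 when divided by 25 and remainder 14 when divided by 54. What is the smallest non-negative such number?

446

Write x = 21 + 25·k. Then 25·k ≡ 14 − 21 ≡ 47 (mod 54).
Need 25⁻¹ mod 54. Extended Euclid on (54, 25):
54 = 2·25 + 4
25 = 6·4 + 1
4 = 4·1 + 0
Back-substitute:
1 = 25 − 6·4
1 = −6·54 + 13·25
25⁻¹ ≡ 13 (mod 54), so k ≡ 13·47 ≡ 17 (mod 54).
x = 21 + 25·17 = 446.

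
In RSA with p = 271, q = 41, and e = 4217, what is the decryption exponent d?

9353

φ(n) = (p−1)(q−1) = 270·40 = 10800.
Need d with 4217·d ≡ 1 (mod 10800). Apply the extended Euclidean algorithm:
10800 = 2×4217 + 2366
4217 = 1×2366 + 1851
2366 = 1×1851 + 515
1851 = 3×515 + 306
515 = 1×306 + 209
306 = 1×209 + 97
209 = 2×97 + 15
97 = 6×15 + 7
15 = 2×7 + 1
7 = 7×1 + 0
Back-substitute:
1 = 15 − 2·7
1 = −2·97 + 13·15
1 = 13·209 − 28·97
1 = −28·306 + 41·209
1 = 41·515 − 69·306
1 = −69·1851 + 248·515
1 = 248·2366 − 317·1851
1 = −317·4217 + 565·2366
1 = 565·10800 − 1447·4217
So 4217·(-1447) ≡ 1 (mod 10800), hence d ≡ -1447 ≡ 9353 (mod 10800).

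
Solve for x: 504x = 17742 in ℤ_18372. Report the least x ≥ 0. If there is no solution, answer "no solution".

no solution

gcd(504, 18372):
18372 = 36*504 + 228
504 = 2*228 + 48
228 = 4*48 + 36
48 = 1*36 + 12
36 = 3*12 + 0
gcd = 12, but 12 ∤ 17742, so the congruence has no solution.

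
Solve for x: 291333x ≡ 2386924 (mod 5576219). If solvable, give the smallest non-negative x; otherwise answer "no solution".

4615649

First find gcd(291333, 5576219):
5576219 = 19·291333 + 40892
291333 = 7·40892 + 5089
40892 = 8·5089 + 180
5089 = 28·180 + 49
180 = 3·49 + 33
49 = 1·33 + 16
33 = 2·16 + 1
16 = 16·1 + 0
gcd = 1, so a unique solution mod 5576219 exists.
Back-substitute for the Bézout coefficients:
1 = 33 − 2·16
1 = −2·49 + 3·33
1 = 3·180 − 11·49
1 = −11·5089 + 311·180
1 = 311·40892 − 2499·5089
1 = −2499·291333 + 17804·40892
1 = 17804·5576219 − 340775·291333
So 291333·(-340775) ≡ 1 (mod 5576219), giving 291333⁻¹ ≡ 5235444.
x ≡ 291333⁻¹·2386924 ≡ 5235444·2386924 ≡ 4615649 (mod 5576219).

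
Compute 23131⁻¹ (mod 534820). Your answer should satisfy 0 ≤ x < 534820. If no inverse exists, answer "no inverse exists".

64971

Run Euclid on (534820, 23131):
534820 = 23*23131 + 2807
23131 = 8*2807 + 675
2807 = 4*675 + 107
675 = 6*107 + 33
107 = 3*33 + 8
33 = 4*8 + 1
8 = 8*1 + 0
The gcd is 1. Working backward:
1 = 33 − 4·8
1 = −4·107 + 13·33
1 = 13·675 − 82·107
1 = −82·2807 + 341·675
1 = 341·23131 − 2810·2807
1 = −2810·534820 + 64971·23131
So 23131·64971 ≡ 1 (mod 534820).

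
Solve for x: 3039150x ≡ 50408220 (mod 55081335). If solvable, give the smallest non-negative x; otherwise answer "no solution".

1700186

First find gcd(3039150, 55081335):
55081335 = 18·3039150 + 376635
3039150 = 8·376635 + 26070
376635 = 14·26070 + 11655
26070 = 2·11655 + 2760
11655 = 4·2760 + 615
2760 = 4·615 + 300
615 = 2·300 + 15
300 = 20·15 + 0
gcd = 15 and 15 | 50408220, so solutions exist. Divide through by 15: 202610x ≡ 3360548 (mod 3672089).
Now find 202610⁻¹ mod 3672089:
3672089 = 18×202610 + 25109
202610 = 8×25109 + 1738
25109 = 14×1738 + 777
1738 = 2×777 + 184
777 = 4×184 + 41
184 = 4×41 + 20
41 = 2×20 + 1
20 = 20×1 + 0
Back-substitute:
1 = 41 − 2·20
1 = −2·184 + 9·41
1 = 9·777 − 38·184
1 = −38·1738 + 85·777
1 = 85·25109 − 1228·1738
1 = −1228·202610 + 9909·25109
1 = 9909·3672089 − 179590·202610
So 202610·(-179590) ≡ 1 (mod 3672089), i.e. 202610⁻¹ ≡ 3492499.
Then x ≡ 3492499·3360548 ≡ 1700186 (mod 3672089); the smallest non-negative solution is x = 1700186.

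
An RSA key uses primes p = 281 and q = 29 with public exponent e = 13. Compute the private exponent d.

φ(n) = (p−1)(q−1) = 280·28 = 7840.
Need d with 13·d ≡ 1 (mod 7840). Apply the extended Euclidean algorithm:
7840 = 603*13 + 1
13 = 13*1 + 0
Back-substitute:
1 = 7840 − 603·13
So 13·(-603) ≡ 1 (mod 7840), hence d ≡ -603 ≡ 7237 (mod 7840).

7237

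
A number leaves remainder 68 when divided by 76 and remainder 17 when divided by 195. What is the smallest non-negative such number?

Write x = 68 + 76·k. Then 76·k ≡ 17 − 68 ≡ 144 (mod 195).
Need 76⁻¹ mod 195. Extended Euclid on (195, 76):
195 = 2×76 + 43
76 = 1×43 + 33
43 = 1×33 + 10
33 = 3×10 + 3
10 = 3×3 + 1
3 = 3×1 + 0
Back-substitute:
1 = 10 − 3·3
1 = −3·33 + 10·10
1 = 10·43 − 13·33
1 = −13·76 + 23·43
1 = 23·195 − 59·76
76⁻¹ ≡ 136 (mod 195), so k ≡ 136·144 ≡ 84 (mod 195).
x = 68 + 76·84 = 6452.

6452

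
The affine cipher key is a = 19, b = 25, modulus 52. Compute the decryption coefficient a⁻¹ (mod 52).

11

Extended Euclidean algorithm:
52 = 2*19 + 14
19 = 1*14 + 5
14 = 2*5 + 4
5 = 1*4 + 1
4 = 4*1 + 0
The gcd is 1. Working backward:
1 = 5 − 4
1 = −14 + 3·5
1 = 3·19 − 4·14
1 = −4·52 + 11·19
So 19·11 ≡ 1 (mod 52).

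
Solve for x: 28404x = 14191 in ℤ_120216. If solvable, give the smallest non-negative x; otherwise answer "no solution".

no solution

gcd(28404, 120216):
120216 = 4·28404 + 6600
28404 = 4·6600 + 2004
6600 = 3·2004 + 588
2004 = 3·588 + 240
588 = 2·240 + 108
240 = 2·108 + 24
108 = 4·24 + 12
24 = 2·12 + 0
gcd = 12, but 12 ∤ 14191, so the congruence has no solution.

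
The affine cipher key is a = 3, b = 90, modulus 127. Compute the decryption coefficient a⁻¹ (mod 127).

Apply the Euclidean algorithm to 127 and 3:
127 = 42*3 + 1
3 = 3*1 + 0
The gcd is 1. Working backward:
1 = 127 − 42·3
Thus 3·(-42) ≡ 1 (mod 127); reducing, -42 mod 127 = 85.

85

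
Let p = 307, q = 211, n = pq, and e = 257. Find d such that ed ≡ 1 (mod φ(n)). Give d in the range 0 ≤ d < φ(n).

φ(n) = (p−1)(q−1) = 306·210 = 64260.
Need d with 257·d ≡ 1 (mod 64260). Apply the extended Euclidean algorithm:
64260 = 250×257 + 10
257 = 25×10 + 7
10 = 1×7 + 3
7 = 2×3 + 1
3 = 3×1 + 0
Back-substitute:
1 = 7 − 2·3
1 = −2·10 + 3·7
1 = 3·257 − 77·10
1 = −77·64260 + 19253·257
So 257·19253 ≡ 1 (mod 64260), hence d = 19253.

19253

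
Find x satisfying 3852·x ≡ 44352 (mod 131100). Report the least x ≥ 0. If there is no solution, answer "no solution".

10426

First find gcd(3852, 131100):
131100 = 34*3852 + 132
3852 = 29*132 + 24
132 = 5*24 + 12
24 = 2*12 + 0
gcd = 12 and 12 | 44352, so solutions exist. Divide through by 12: 321x ≡ 3696 (mod 10925).
Now find 321⁻¹ mod 10925:
10925 = 34*321 + 11
321 = 29*11 + 2
11 = 5*2 + 1
2 = 2*1 + 0
Back-substitute:
1 = 11 − 5·2
1 = −5·321 + 146·11
1 = 146·10925 − 4969·321
So 321·(-4969) ≡ 1 (mod 10925), i.e. 321⁻¹ ≡ 5956.
Then x ≡ 5956·3696 ≡ 10426 (mod 10925); the smallest non-negative solution is x = 10426.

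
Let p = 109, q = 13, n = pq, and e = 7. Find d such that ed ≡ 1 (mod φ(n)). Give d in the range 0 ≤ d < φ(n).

φ(n) = (p−1)(q−1) = 108·12 = 1296.
Need d with 7·d ≡ 1 (mod 1296). Apply the extended Euclidean algorithm:
1296 = 185×7 + 1
7 = 7×1 + 0
Back-substitute:
1 = 1296 − 185·7
So 7·(-185) ≡ 1 (mod 1296), hence d ≡ -185 ≡ 1111 (mod 1296).

1111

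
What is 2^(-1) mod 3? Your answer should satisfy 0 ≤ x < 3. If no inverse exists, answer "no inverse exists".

Run Euclid on (3, 2):
3 = 1×2 + 1
2 = 2×1 + 0
gcd = 1, so the inverse exists. Back-substitute:
1 = 3 − 2
Hence 2⁻¹ ≡ -1 ≡ 2 (mod 3).

2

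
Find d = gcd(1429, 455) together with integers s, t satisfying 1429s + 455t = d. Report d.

1

Euclidean algorithm:
1429 = 3×455 + 64
455 = 7×64 + 7
64 = 9×7 + 1
7 = 7×1 + 0
gcd(1429, 455) = 1.
Back-substituting:
1 = 64 − 9·7
1 = −9·455 + 64·64
1 = 64·1429 − 201·455
So 1 = (64)·1429 + (-201)·455.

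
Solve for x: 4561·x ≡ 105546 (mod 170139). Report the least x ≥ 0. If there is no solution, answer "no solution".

70302

First find gcd(4561, 170139):
170139 = 37·4561 + 1382
4561 = 3·1382 + 415
1382 = 3·415 + 137
415 = 3·137 + 4
137 = 34·4 + 1
4 = 4·1 + 0
gcd = 1, so a unique solution mod 170139 exists.
Back-substitute for the Bézout coefficients:
1 = 137 − 34·4
1 = −34·415 + 103·137
1 = 103·1382 − 343·415
1 = −343·4561 + 1132·1382
1 = 1132·170139 − 42227·4561
So 4561·(-42227) ≡ 1 (mod 170139), giving 4561⁻¹ ≡ 127912.
x ≡ 4561⁻¹·105546 ≡ 127912·105546 ≡ 70302 (mod 170139).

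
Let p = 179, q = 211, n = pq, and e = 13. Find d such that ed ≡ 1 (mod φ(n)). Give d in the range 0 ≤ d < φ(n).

φ(n) = (p−1)(q−1) = 178·210 = 37380.
Need d with 13·d ≡ 1 (mod 37380). Apply the extended Euclidean algorithm:
37380 = 2875·13 + 5
13 = 2·5 + 3
5 = 1·3 + 2
3 = 1·2 + 1
2 = 2·1 + 0
Back-substitute:
1 = 3 − 2
1 = −5 + 2·3
1 = 2·13 − 5·5
1 = −5·37380 + 14377·13
So 13·14377 ≡ 1 (mod 37380), hence d = 14377.

14377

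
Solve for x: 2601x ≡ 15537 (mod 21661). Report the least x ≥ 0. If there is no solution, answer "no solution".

First find gcd(2601, 21661):
21661 = 8×2601 + 853
2601 = 3×853 + 42
853 = 20×42 + 13
42 = 3×13 + 3
13 = 4×3 + 1
3 = 3×1 + 0
gcd = 1, so a unique solution mod 21661 exists.
Back-substitute for the Bézout coefficients:
1 = 13 − 4·3
1 = −4·42 + 13·13
1 = 13·853 − 264·42
1 = −264·2601 + 805·853
1 = 805·21661 − 6704·2601
So 2601·(-6704) ≡ 1 (mod 21661), giving 2601⁻¹ ≡ 14957.
x ≡ 2601⁻¹·15537 ≡ 14957·15537 ≡ 7701 (mod 21661).

7701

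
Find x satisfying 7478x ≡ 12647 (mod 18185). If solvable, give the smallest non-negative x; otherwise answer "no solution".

10349

First find gcd(7478, 18185):
18185 = 2×7478 + 3229
7478 = 2×3229 + 1020
3229 = 3×1020 + 169
1020 = 6×169 + 6
169 = 28×6 + 1
6 = 6×1 + 0
gcd = 1, so a unique solution mod 18185 exists.
Back-substitute for the Bézout coefficients:
1 = 169 − 28·6
1 = −28·1020 + 169·169
1 = 169·3229 − 535·1020
1 = −535·7478 + 1239·3229
1 = 1239·18185 − 3013·7478
So 7478·(-3013) ≡ 1 (mod 18185), giving 7478⁻¹ ≡ 15172.
x ≡ 7478⁻¹·12647 ≡ 15172·12647 ≡ 10349 (mod 18185).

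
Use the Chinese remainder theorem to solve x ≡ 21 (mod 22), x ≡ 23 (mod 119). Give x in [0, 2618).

Write x = 21 + 22·k. Then 22·k ≡ 23 − 21 ≡ 2 (mod 119).
Need 22⁻¹ mod 119. Extended Euclid on (119, 22):
119 = 5*22 + 9
22 = 2*9 + 4
9 = 2*4 + 1
4 = 4*1 + 0
Back-substitute:
1 = 9 − 2·4
1 = −2·22 + 5·9
1 = 5·119 − 27·22
22⁻¹ ≡ 92 (mod 119), so k ≡ 92·2 ≡ 65 (mod 119).
x = 21 + 22·65 = 1451.

1451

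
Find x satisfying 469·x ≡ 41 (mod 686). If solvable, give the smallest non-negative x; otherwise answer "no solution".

no solution

gcd(469, 686):
686 = 1×469 + 217
469 = 2×217 + 35
217 = 6×35 + 7
35 = 5×7 + 0
gcd = 7, but 7 ∤ 41, so the congruence has no solution.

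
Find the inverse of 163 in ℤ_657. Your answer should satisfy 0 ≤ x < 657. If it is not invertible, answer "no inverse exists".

262

Run Euclid on (657, 163):
657 = 4×163 + 5
163 = 32×5 + 3
5 = 1×3 + 2
3 = 1×2 + 1
2 = 2×1 + 0
The gcd is 1. Working backward:
1 = 3 − 2
1 = −5 + 2·3
1 = 2·163 − 65·5
1 = −65·657 + 262·163
So 163·262 ≡ 1 (mod 657).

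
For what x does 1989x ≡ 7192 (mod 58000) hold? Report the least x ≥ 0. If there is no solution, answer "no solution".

41528

First find gcd(1989, 58000):
58000 = 29*1989 + 319
1989 = 6*319 + 75
319 = 4*75 + 19
75 = 3*19 + 18
19 = 1*18 + 1
18 = 18*1 + 0
gcd = 1, so a unique solution mod 58000 exists.
Back-substitute for the Bézout coefficients:
1 = 19 − 18
1 = −75 + 4·19
1 = 4·319 − 17·75
1 = −17·1989 + 106·319
1 = 106·58000 − 3091·1989
So 1989·(-3091) ≡ 1 (mod 58000), giving 1989⁻¹ ≡ 54909.
x ≡ 1989⁻¹·7192 ≡ 54909·7192 ≡ 41528 (mod 58000).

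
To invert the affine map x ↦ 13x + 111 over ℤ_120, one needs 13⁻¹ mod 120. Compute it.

Apply the Euclidean algorithm to 120 and 13:
120 = 9·13 + 3
13 = 4·3 + 1
3 = 3·1 + 0
Since gcd(13, 120) = 1, back-substitute to write 1 as a combination:
1 = 13 − 4·3
1 = −4·120 + 37·13
So 13·37 ≡ 1 (mod 120).

37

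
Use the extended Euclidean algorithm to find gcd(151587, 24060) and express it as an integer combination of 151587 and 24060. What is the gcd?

Repeated division:
151587 = 6×24060 + 7227
24060 = 3×7227 + 2379
7227 = 3×2379 + 90
2379 = 26×90 + 39
90 = 2×39 + 12
39 = 3×12 + 3
12 = 4×3 + 0
gcd(151587, 24060) = 3.
Working backward:
3 = 39 − 3·12
3 = −3·90 + 7·39
3 = 7·2379 − 185·90
3 = −185·7227 + 562·2379
3 = 562·24060 − 1871·7227
3 = −1871·151587 + 11788·24060
So 3 = (-1871)·151587 + (11788)·24060.

3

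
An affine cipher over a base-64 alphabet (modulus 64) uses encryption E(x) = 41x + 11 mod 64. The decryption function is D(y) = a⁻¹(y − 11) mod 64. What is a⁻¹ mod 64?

25

gcd(64, 41) by repeated division:
64 = 1*41 + 23
41 = 1*23 + 18
23 = 1*18 + 5
18 = 3*5 + 3
5 = 1*3 + 2
3 = 1*2 + 1
2 = 2*1 + 0
Since gcd(41, 64) = 1, back-substitute to write 1 as a combination:
1 = 3 − 2
1 = −5 + 2·3
1 = 2·18 − 7·5
1 = −7·23 + 9·18
1 = 9·41 − 16·23
1 = −16·64 + 25·41
So 41·25 ≡ 1 (mod 64).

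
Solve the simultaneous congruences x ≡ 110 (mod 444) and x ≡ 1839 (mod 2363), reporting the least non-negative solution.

Write x = 110 + 444·k. Then 444·k ≡ 1839 − 110 ≡ 1729 (mod 2363).
Need 444⁻¹ mod 2363. Extended Euclid on (2363, 444):
2363 = 5×444 + 143
444 = 3×143 + 15
143 = 9×15 + 8
15 = 1×8 + 7
8 = 1×7 + 1
7 = 7×1 + 0
Back-substitute:
1 = 8 − 7
1 = −15 + 2·8
1 = 2·143 − 19·15
1 = −19·444 + 59·143
1 = 59·2363 − 314·444
444⁻¹ ≡ 2049 (mod 2363), so k ≡ 2049·1729 ≡ 584 (mod 2363).
x = 110 + 444·584 = 259406.

259406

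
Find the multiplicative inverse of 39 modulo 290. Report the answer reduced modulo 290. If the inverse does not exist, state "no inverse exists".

Extended Euclidean algorithm:
290 = 7×39 + 17
39 = 2×17 + 5
17 = 3×5 + 2
5 = 2×2 + 1
2 = 2×1 + 0
gcd = 1, so the inverse exists. Back-substitute:
1 = 5 − 2·2
1 = −2·17 + 7·5
1 = 7·39 − 16·17
1 = −16·290 + 119·39
So 39·119 ≡ 1 (mod 290).

119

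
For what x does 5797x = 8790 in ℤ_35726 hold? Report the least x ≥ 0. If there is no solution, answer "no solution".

First find gcd(5797, 35726):
35726 = 6×5797 + 944
5797 = 6×944 + 133
944 = 7×133 + 13
133 = 10×13 + 3
13 = 4×3 + 1
3 = 3×1 + 0
gcd = 1, so a unique solution mod 35726 exists.
Back-substitute for the Bézout coefficients:
1 = 13 − 4·3
1 = −4·133 + 41·13
1 = 41·944 − 291·133
1 = −291·5797 + 1787·944
1 = 1787·35726 − 11013·5797
So 5797·(-11013) ≡ 1 (mod 35726), giving 5797⁻¹ ≡ 24713.
x ≡ 5797⁻¹·8790 ≡ 24713·8790 ≡ 13190 (mod 35726).

13190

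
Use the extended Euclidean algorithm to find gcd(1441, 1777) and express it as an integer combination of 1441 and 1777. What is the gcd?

Apply Euclid's algorithm to 1777 and 1441:
1777 = 1×1441 + 336
1441 = 4×336 + 97
336 = 3×97 + 45
97 = 2×45 + 7
45 = 6×7 + 3
7 = 2×3 + 1
3 = 3×1 + 0
gcd(1441, 1777) = 1.
Back-substituting:
1 = 7 − 2·3
1 = −2·45 + 13·7
1 = 13·97 − 28·45
1 = −28·336 + 97·97
1 = 97·1441 − 416·336
1 = −416·1777 + 513·1441
So 1 = (-416)·1777 + (513)·1441.

1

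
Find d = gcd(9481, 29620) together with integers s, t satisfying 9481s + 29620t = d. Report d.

Repeated division:
29620 = 3·9481 + 1177
9481 = 8·1177 + 65
1177 = 18·65 + 7
65 = 9·7 + 2
7 = 3·2 + 1
2 = 2·1 + 0
gcd(9481, 29620) = 1.
Express as a combination:
1 = 7 − 3·2
1 = −3·65 + 28·7
1 = 28·1177 − 507·65
1 = −507·9481 + 4084·1177
1 = 4084·29620 − 12759·9481
So 1 = (4084)·29620 + (-12759)·9481.

1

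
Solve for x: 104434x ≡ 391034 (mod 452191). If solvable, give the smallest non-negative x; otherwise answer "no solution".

First find gcd(104434, 452191):
452191 = 4*104434 + 34455
104434 = 3*34455 + 1069
34455 = 32*1069 + 247
1069 = 4*247 + 81
247 = 3*81 + 4
81 = 20*4 + 1
4 = 4*1 + 0
gcd = 1, so a unique solution mod 452191 exists.
Back-substitute for the Bézout coefficients:
1 = 81 − 20·4
1 = −20·247 + 61·81
1 = 61·1069 − 264·247
1 = −264·34455 + 8509·1069
1 = 8509·104434 − 25791·34455
1 = −25791·452191 + 111673·104434
So 104434·(111673) ≡ 1 (mod 452191), giving 104434⁻¹ ≡ 111673.
x ≡ 104434⁻¹·391034 ≡ 111673·391034 ≡ 307203 (mod 452191).

307203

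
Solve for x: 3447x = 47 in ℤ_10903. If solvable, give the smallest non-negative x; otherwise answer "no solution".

First find gcd(3447, 10903):
10903 = 3×3447 + 562
3447 = 6×562 + 75
562 = 7×75 + 37
75 = 2×37 + 1
37 = 37×1 + 0
gcd = 1, so a unique solution mod 10903 exists.
Back-substitute for the Bézout coefficients:
1 = 75 − 2·37
1 = −2·562 + 15·75
1 = 15·3447 − 92·562
1 = −92·10903 + 291·3447
So 3447·(291) ≡ 1 (mod 10903), giving 3447⁻¹ ≡ 291.
x ≡ 3447⁻¹·47 ≡ 291·47 ≡ 2774 (mod 10903).

2774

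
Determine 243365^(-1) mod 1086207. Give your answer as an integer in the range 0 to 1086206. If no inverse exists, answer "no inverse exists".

507395

Run Euclid on (1086207, 243365):
1086207 = 4×243365 + 112747
243365 = 2×112747 + 17871
112747 = 6×17871 + 5521
17871 = 3×5521 + 1308
5521 = 4×1308 + 289
1308 = 4×289 + 152
289 = 1×152 + 137
152 = 1×137 + 15
137 = 9×15 + 2
15 = 7×2 + 1
2 = 2×1 + 0
gcd = 1, so the inverse exists. Back-substitute:
1 = 15 − 7·2
1 = −7·137 + 64·15
1 = 64·152 − 71·137
1 = −71·289 + 135·152
1 = 135·1308 − 611·289
1 = −611·5521 + 2579·1308
1 = 2579·17871 − 8348·5521
1 = −8348·112747 + 52667·17871
1 = 52667·243365 − 113682·112747
1 = −113682·1086207 + 507395·243365
So 243365·507395 ≡ 1 (mod 1086207).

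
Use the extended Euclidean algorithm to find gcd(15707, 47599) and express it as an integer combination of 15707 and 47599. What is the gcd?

Apply Euclid's algorithm to 47599 and 15707:
47599 = 3*15707 + 478
15707 = 32*478 + 411
478 = 1*411 + 67
411 = 6*67 + 9
67 = 7*9 + 4
9 = 2*4 + 1
4 = 4*1 + 0
gcd(15707, 47599) = 1.
Working backward:
1 = 9 − 2·4
1 = −2·67 + 15·9
1 = 15·411 − 92·67
1 = −92·478 + 107·411
1 = 107·15707 − 3516·478
1 = −3516·47599 + 10655·15707
So 1 = (-3516)·47599 + (10655)·15707.

1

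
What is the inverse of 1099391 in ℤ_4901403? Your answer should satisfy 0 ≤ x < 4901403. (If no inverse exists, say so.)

Run Euclid on (4901403, 1099391):
4901403 = 4×1099391 + 503839
1099391 = 2×503839 + 91713
503839 = 5×91713 + 45274
91713 = 2×45274 + 1165
45274 = 38×1165 + 1004
1165 = 1×1004 + 161
1004 = 6×161 + 38
161 = 4×38 + 9
38 = 4×9 + 2
9 = 4×2 + 1
2 = 2×1 + 0
The gcd is 1. Working backward:
1 = 9 − 4·2
1 = −4·38 + 17·9
1 = 17·161 − 72·38
1 = −72·1004 + 449·161
1 = 449·1165 − 521·1004
1 = −521·45274 + 20247·1165
1 = 20247·91713 − 41015·45274
1 = −41015·503839 + 225322·91713
1 = 225322·1099391 − 491659·503839
1 = −491659·4901403 + 2191958·1099391
So 1099391·2191958 ≡ 1 (mod 4901403).

2191958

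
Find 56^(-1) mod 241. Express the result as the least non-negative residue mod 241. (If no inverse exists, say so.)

99

Extended Euclidean algorithm:
241 = 4·56 + 17
56 = 3·17 + 5
17 = 3·5 + 2
5 = 2·2 + 1
2 = 2·1 + 0
Since gcd(56, 241) = 1, back-substitute to write 1 as a combination:
1 = 5 − 2·2
1 = −2·17 + 7·5
1 = 7·56 − 23·17
1 = −23·241 + 99·56
So 56·99 ≡ 1 (mod 241).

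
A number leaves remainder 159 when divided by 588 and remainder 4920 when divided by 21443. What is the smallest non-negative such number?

Write x = 159 + 588·k. Then 588·k ≡ 4920 − 159 ≡ 4761 (mod 21443).
Need 588⁻¹ mod 21443. Extended Euclid on (21443, 588):
21443 = 36·588 + 275
588 = 2·275 + 38
275 = 7·38 + 9
38 = 4·9 + 2
9 = 4·2 + 1
2 = 2·1 + 0
Back-substitute:
1 = 9 − 4·2
1 = −4·38 + 17·9
1 = 17·275 − 123·38
1 = −123·588 + 263·275
1 = 263·21443 − 9591·588
588⁻¹ ≡ 11852 (mod 21443), so k ≡ 11852·4761 ≡ 10839 (mod 21443).
x = 159 + 588·10839 = 6373491.

6373491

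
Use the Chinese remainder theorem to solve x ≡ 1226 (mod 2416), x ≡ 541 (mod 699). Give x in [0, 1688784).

Write x = 1226 + 2416·k. Then 2416·k ≡ 541 − 1226 ≡ 14 (mod 699).
Need 2416⁻¹ mod 699. Extended Euclid on (699, 319):
699 = 2×319 + 61
319 = 5×61 + 14
61 = 4×14 + 5
14 = 2×5 + 4
5 = 1×4 + 1
4 = 4×1 + 0
Back-substitute:
1 = 5 − 4
1 = −14 + 3·5
1 = 3·61 − 13·14
1 = −13·319 + 68·61
1 = 68·699 − 149·319
2416⁻¹ ≡ 550 (mod 699), so k ≡ 550·14 ≡ 11 (mod 699).
x = 1226 + 2416·11 = 27802.

27802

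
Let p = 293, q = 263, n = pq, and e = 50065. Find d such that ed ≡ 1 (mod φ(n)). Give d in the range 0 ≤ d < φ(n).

43025

φ(n) = (p−1)(q−1) = 292·262 = 76504.
Need d with 50065·d ≡ 1 (mod 76504). Apply the extended Euclidean algorithm:
76504 = 1×50065 + 26439
50065 = 1×26439 + 23626
26439 = 1×23626 + 2813
23626 = 8×2813 + 1122
2813 = 2×1122 + 569
1122 = 1×569 + 553
569 = 1×553 + 16
553 = 34×16 + 9
16 = 1×9 + 7
9 = 1×7 + 2
7 = 3×2 + 1
2 = 2×1 + 0
Back-substitute:
1 = 7 − 3·2
1 = −3·9 + 4·7
1 = 4·16 − 7·9
1 = −7·553 + 242·16
1 = 242·569 − 249·553
1 = −249·1122 + 491·569
1 = 491·2813 − 1231·1122
1 = −1231·23626 + 10339·2813
1 = 10339·26439 − 11570·23626
1 = −11570·50065 + 21909·26439
1 = 21909·76504 − 33479·50065
So 50065·(-33479) ≡ 1 (mod 76504), hence d ≡ -33479 ≡ 43025 (mod 76504).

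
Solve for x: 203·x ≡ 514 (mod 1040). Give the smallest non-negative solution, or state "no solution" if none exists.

First find gcd(203, 1040):
1040 = 5×203 + 25
203 = 8×25 + 3
25 = 8×3 + 1
3 = 3×1 + 0
gcd = 1, so a unique solution mod 1040 exists.
Back-substitute for the Bézout coefficients:
1 = 25 − 8·3
1 = −8·203 + 65·25
1 = 65·1040 − 333·203
So 203·(-333) ≡ 1 (mod 1040), giving 203⁻¹ ≡ 707.
x ≡ 203⁻¹·514 ≡ 707·514 ≡ 438 (mod 1040).

438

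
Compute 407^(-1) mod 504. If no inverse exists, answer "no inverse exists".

239

Run Euclid on (504, 407):
504 = 1×407 + 97
407 = 4×97 + 19
97 = 5×19 + 2
19 = 9×2 + 1
2 = 2×1 + 0
The gcd is 1. Working backward:
1 = 19 − 9·2
1 = −9·97 + 46·19
1 = 46·407 − 193·97
1 = −193·504 + 239·407
So 407·239 ≡ 1 (mod 504).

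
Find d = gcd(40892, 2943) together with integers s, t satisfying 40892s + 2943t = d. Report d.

1

Apply Euclid's algorithm to 40892 and 2943:
40892 = 13·2943 + 2633
2943 = 1·2633 + 310
2633 = 8·310 + 153
310 = 2·153 + 4
153 = 38·4 + 1
4 = 4·1 + 0
gcd(40892, 2943) = 1.
Working backward:
1 = 153 − 38·4
1 = −38·310 + 77·153
1 = 77·2633 − 654·310
1 = −654·2943 + 731·2633
1 = 731·40892 − 10157·2943
So 1 = (731)·40892 + (-10157)·2943.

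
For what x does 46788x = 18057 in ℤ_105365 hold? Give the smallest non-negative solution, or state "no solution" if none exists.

81159

First find gcd(46788, 105365):
105365 = 2·46788 + 11789
46788 = 3·11789 + 11421
11789 = 1·11421 + 368
11421 = 31·368 + 13
368 = 28·13 + 4
13 = 3·4 + 1
4 = 4·1 + 0
gcd = 1, so a unique solution mod 105365 exists.
Back-substitute for the Bézout coefficients:
1 = 13 − 3·4
1 = −3·368 + 85·13
1 = 85·11421 − 2638·368
1 = −2638·11789 + 2723·11421
1 = 2723·46788 − 10807·11789
1 = −10807·105365 + 24337·46788
So 46788·(24337) ≡ 1 (mod 105365), giving 46788⁻¹ ≡ 24337.
x ≡ 46788⁻¹·18057 ≡ 24337·18057 ≡ 81159 (mod 105365).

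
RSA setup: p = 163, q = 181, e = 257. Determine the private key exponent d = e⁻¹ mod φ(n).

φ(n) = (p−1)(q−1) = 162·180 = 29160.
Need d with 257·d ≡ 1 (mod 29160). Apply the extended Euclidean algorithm:
29160 = 113×257 + 119
257 = 2×119 + 19
119 = 6×19 + 5
19 = 3×5 + 4
5 = 1×4 + 1
4 = 4×1 + 0
Back-substitute:
1 = 5 − 4
1 = −19 + 4·5
1 = 4·119 − 25·19
1 = −25·257 + 54·119
1 = 54·29160 − 6127·257
So 257·(-6127) ≡ 1 (mod 29160), hence d ≡ -6127 ≡ 23033 (mod 29160).

23033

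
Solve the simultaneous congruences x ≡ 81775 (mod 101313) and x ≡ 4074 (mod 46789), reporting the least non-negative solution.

Write x = 81775 + 101313·k. Then 101313·k ≡ 4074 − 81775 ≡ 15877 (mod 46789).
Need 101313⁻¹ mod 46789. Extended Euclid on (46789, 7735):
46789 = 6·7735 + 379
7735 = 20·379 + 155
379 = 2·155 + 69
155 = 2·69 + 17
69 = 4·17 + 1
17 = 17·1 + 0
Back-substitute:
1 = 69 − 4·17
1 = −4·155 + 9·69
1 = 9·379 − 22·155
1 = −22·7735 + 449·379
1 = 449·46789 − 2716·7735
101313⁻¹ ≡ 44073 (mod 46789), so k ≡ 44073·15877 ≡ 17526 (mod 46789).
x = 81775 + 101313·17526 = 1775693413.

1775693413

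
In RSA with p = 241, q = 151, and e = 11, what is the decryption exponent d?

13091

φ(n) = (p−1)(q−1) = 240·150 = 36000.
Need d with 11·d ≡ 1 (mod 36000). Apply the extended Euclidean algorithm:
36000 = 3272*11 + 8
11 = 1*8 + 3
8 = 2*3 + 2
3 = 1*2 + 1
2 = 2*1 + 0
Back-substitute:
1 = 3 − 2
1 = −8 + 3·3
1 = 3·11 − 4·8
1 = −4·36000 + 13091·11
So 11·13091 ≡ 1 (mod 36000), hence d = 13091.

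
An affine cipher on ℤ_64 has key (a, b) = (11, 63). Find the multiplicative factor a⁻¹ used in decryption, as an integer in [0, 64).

Apply the Euclidean algorithm to 64 and 11:
64 = 5×11 + 9
11 = 1×9 + 2
9 = 4×2 + 1
2 = 2×1 + 0
Since gcd(11, 64) = 1, back-substitute to write 1 as a combination:
1 = 9 − 4·2
1 = −4·11 + 5·9
1 = 5·64 − 29·11
Thus 11·(-29) ≡ 1 (mod 64); reducing, -29 mod 64 = 35.

35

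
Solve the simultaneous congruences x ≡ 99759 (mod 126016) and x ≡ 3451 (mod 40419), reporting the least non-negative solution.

4583679727

Write x = 99759 + 126016·k. Then 126016·k ≡ 3451 − 99759 ≡ 24949 (mod 40419).
Need 126016⁻¹ mod 40419. Extended Euclid on (40419, 4759):
40419 = 8·4759 + 2347
4759 = 2·2347 + 65
2347 = 36·65 + 7
65 = 9·7 + 2
7 = 3·2 + 1
2 = 2·1 + 0
Back-substitute:
1 = 7 − 3·2
1 = −3·65 + 28·7
1 = 28·2347 − 1011·65
1 = −1011·4759 + 2050·2347
1 = 2050·40419 − 17411·4759
126016⁻¹ ≡ 23008 (mod 40419), so k ≡ 23008·24949 ≡ 36373 (mod 40419).
x = 99759 + 126016·36373 = 4583679727.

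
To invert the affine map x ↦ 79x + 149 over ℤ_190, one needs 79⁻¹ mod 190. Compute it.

gcd(190, 79) by repeated division:
190 = 2·79 + 32
79 = 2·32 + 15
32 = 2·15 + 2
15 = 7·2 + 1
2 = 2·1 + 0
Since gcd(79, 190) = 1, back-substitute to write 1 as a combination:
1 = 15 − 7·2
1 = −7·32 + 15·15
1 = 15·79 − 37·32
1 = −37·190 + 89·79
So 79·89 ≡ 1 (mod 190).

89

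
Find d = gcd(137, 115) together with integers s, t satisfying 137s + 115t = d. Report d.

1

Apply Euclid's algorithm to 137 and 115:
137 = 1*115 + 22
115 = 5*22 + 5
22 = 4*5 + 2
5 = 2*2 + 1
2 = 2*1 + 0
gcd(137, 115) = 1.
Working backward:
1 = 5 − 2·2
1 = −2·22 + 9·5
1 = 9·115 − 47·22
1 = −47·137 + 56·115
So 1 = (-47)·137 + (56)·115.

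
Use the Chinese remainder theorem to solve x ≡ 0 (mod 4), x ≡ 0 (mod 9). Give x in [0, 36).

0

Write x = 0 + 4·k. Then 4·k ≡ 0 − 0 ≡ 0 (mod 9).
Need 4⁻¹ mod 9. Extended Euclid on (9, 4):
9 = 2·4 + 1
4 = 4·1 + 0
Back-substitute:
1 = 9 − 2·4
4⁻¹ ≡ 7 (mod 9), so k ≡ 7·0 ≡ 0 (mod 9).
x = 0 + 4·0 = 0.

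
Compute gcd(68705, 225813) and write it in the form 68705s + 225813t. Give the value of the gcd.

7

Apply Euclid's algorithm to 225813 and 68705:
225813 = 3*68705 + 19698
68705 = 3*19698 + 9611
19698 = 2*9611 + 476
9611 = 20*476 + 91
476 = 5*91 + 21
91 = 4*21 + 7
21 = 3*7 + 0
gcd(68705, 225813) = 7.
Working backward:
7 = 91 − 4·21
7 = −4·476 + 21·91
7 = 21·9611 − 424·476
7 = −424·19698 + 869·9611
7 = 869·68705 − 3031·19698
7 = −3031·225813 + 9962·68705
So 7 = (-3031)·225813 + (9962)·68705.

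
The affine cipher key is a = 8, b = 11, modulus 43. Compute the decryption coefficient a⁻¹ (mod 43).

27

Run Euclid on (43, 8):
43 = 5×8 + 3
8 = 2×3 + 2
3 = 1×2 + 1
2 = 2×1 + 0
The gcd is 1. Working backward:
1 = 3 − 2
1 = −8 + 3·3
1 = 3·43 − 16·8
So 8·(-16) ≡ 1 (mod 43), and -16 ≡ 27 (mod 43).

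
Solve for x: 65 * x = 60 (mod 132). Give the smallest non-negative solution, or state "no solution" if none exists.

First find gcd(65, 132):
132 = 2·65 + 2
65 = 32·2 + 1
2 = 2·1 + 0
gcd = 1, so a unique solution mod 132 exists.
Back-substitute for the Bézout coefficients:
1 = 65 − 32·2
1 = −32·132 + 65·65
So 65·(65) ≡ 1 (mod 132), giving 65⁻¹ ≡ 65.
x ≡ 65⁻¹·60 ≡ 65·60 ≡ 72 (mod 132).

72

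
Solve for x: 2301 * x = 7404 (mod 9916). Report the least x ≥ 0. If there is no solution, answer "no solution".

First find gcd(2301, 9916):
9916 = 4*2301 + 712
2301 = 3*712 + 165
712 = 4*165 + 52
165 = 3*52 + 9
52 = 5*9 + 7
9 = 1*7 + 2
7 = 3*2 + 1
2 = 2*1 + 0
gcd = 1, so a unique solution mod 9916 exists.
Back-substitute for the Bézout coefficients:
1 = 7 − 3·2
1 = −3·9 + 4·7
1 = 4·52 − 23·9
1 = −23·165 + 73·52
1 = 73·712 − 315·165
1 = −315·2301 + 1018·712
1 = 1018·9916 − 4387·2301
So 2301·(-4387) ≡ 1 (mod 9916), giving 2301⁻¹ ≡ 5529.
x ≡ 2301⁻¹·7404 ≡ 5529·7404 ≡ 3468 (mod 9916).

3468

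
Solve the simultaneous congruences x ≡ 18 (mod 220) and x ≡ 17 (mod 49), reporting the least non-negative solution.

Write x = 18 + 220·k. Then 220·k ≡ 17 − 18 ≡ 48 (mod 49).
Need 220⁻¹ mod 49. Extended Euclid on (49, 24):
49 = 2·24 + 1
24 = 24·1 + 0
Back-substitute:
1 = 49 − 2·24
220⁻¹ ≡ 47 (mod 49), so k ≡ 47·48 ≡ 2 (mod 49).
x = 18 + 220·2 = 458.

458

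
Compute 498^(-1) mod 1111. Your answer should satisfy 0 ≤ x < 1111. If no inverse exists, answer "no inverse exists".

gcd(1111, 498) by repeated division:
1111 = 2·498 + 115
498 = 4·115 + 38
115 = 3·38 + 1
38 = 38·1 + 0
gcd = 1, so the inverse exists. Back-substitute:
1 = 115 − 3·38
1 = −3·498 + 13·115
1 = 13·1111 − 29·498
Hence 498⁻¹ ≡ -29 ≡ 1082 (mod 1111).

1082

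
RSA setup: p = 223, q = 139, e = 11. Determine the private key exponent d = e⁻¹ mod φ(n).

φ(n) = (p−1)(q−1) = 222·138 = 30636.
Need d with 11·d ≡ 1 (mod 30636). Apply the extended Euclidean algorithm:
30636 = 2785·11 + 1
11 = 11·1 + 0
Back-substitute:
1 = 30636 − 2785·11
So 11·(-2785) ≡ 1 (mod 30636), hence d ≡ -2785 ≡ 27851 (mod 30636).

27851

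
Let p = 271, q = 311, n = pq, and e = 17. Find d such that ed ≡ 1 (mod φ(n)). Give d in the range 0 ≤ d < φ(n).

73853

φ(n) = (p−1)(q−1) = 270·310 = 83700.
Need d with 17·d ≡ 1 (mod 83700). Apply the extended Euclidean algorithm:
83700 = 4923·17 + 9
17 = 1·9 + 8
9 = 1·8 + 1
8 = 8·1 + 0
Back-substitute:
1 = 9 − 8
1 = −17 + 2·9
1 = 2·83700 − 9847·17
So 17·(-9847) ≡ 1 (mod 83700), hence d ≡ -9847 ≡ 73853 (mod 83700).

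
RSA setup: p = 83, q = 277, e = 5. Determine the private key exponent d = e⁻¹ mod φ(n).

9053

φ(n) = (p−1)(q−1) = 82·276 = 22632.
Need d with 5·d ≡ 1 (mod 22632). Apply the extended Euclidean algorithm:
22632 = 4526*5 + 2
5 = 2*2 + 1
2 = 2*1 + 0
Back-substitute:
1 = 5 − 2·2
1 = −2·22632 + 9053·5
So 5·9053 ≡ 1 (mod 22632), hence d = 9053.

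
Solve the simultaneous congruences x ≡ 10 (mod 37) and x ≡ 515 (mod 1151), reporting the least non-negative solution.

Write x = 10 + 37·k. Then 37·k ≡ 515 − 10 ≡ 505 (mod 1151).
Need 37⁻¹ mod 1151. Extended Euclid on (1151, 37):
1151 = 31*37 + 4
37 = 9*4 + 1
4 = 4*1 + 0
Back-substitute:
1 = 37 − 9·4
1 = −9·1151 + 280·37
37⁻¹ ≡ 280 (mod 1151), so k ≡ 280·505 ≡ 978 (mod 1151).
x = 10 + 37·978 = 36196.

36196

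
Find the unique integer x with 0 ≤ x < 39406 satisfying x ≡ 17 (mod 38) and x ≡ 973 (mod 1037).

Write x = 17 + 38·k. Then 38·k ≡ 973 − 17 ≡ 956 (mod 1037).
Need 38⁻¹ mod 1037. Extended Euclid on (1037, 38):
1037 = 27·38 + 11
38 = 3·11 + 5
11 = 2·5 + 1
5 = 5·1 + 0
Back-substitute:
1 = 11 − 2·5
1 = −2·38 + 7·11
1 = 7·1037 − 191·38
38⁻¹ ≡ 846 (mod 1037), so k ≡ 846·956 ≡ 953 (mod 1037).
x = 17 + 38·953 = 36231.

36231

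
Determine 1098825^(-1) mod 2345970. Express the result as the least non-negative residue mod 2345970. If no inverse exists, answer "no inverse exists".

Euclidean algorithm on 2345970, 1098825:
2345970 = 2*1098825 + 148320
1098825 = 7*148320 + 60585
148320 = 2*60585 + 27150
60585 = 2*27150 + 6285
27150 = 4*6285 + 2010
6285 = 3*2010 + 255
2010 = 7*255 + 225
255 = 1*225 + 30
225 = 7*30 + 15
30 = 2*15 + 0
The gcd is 15, not 1, hence no inverse exists.

no inverse exists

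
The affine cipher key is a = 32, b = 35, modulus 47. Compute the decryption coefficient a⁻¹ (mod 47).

gcd(47, 32) by repeated division:
47 = 1·32 + 15
32 = 2·15 + 2
15 = 7·2 + 1
2 = 2·1 + 0
Since gcd(32, 47) = 1, back-substitute to write 1 as a combination:
1 = 15 − 7·2
1 = −7·32 + 15·15
1 = 15·47 − 22·32
Hence 32⁻¹ ≡ -22 ≡ 25 (mod 47).

25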